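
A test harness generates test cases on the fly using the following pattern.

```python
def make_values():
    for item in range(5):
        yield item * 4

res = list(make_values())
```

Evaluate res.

Step 1: For each item in range(5), yield item * 4:
  item=0: yield 0 * 4 = 0
  item=1: yield 1 * 4 = 4
  item=2: yield 2 * 4 = 8
  item=3: yield 3 * 4 = 12
  item=4: yield 4 * 4 = 16
Therefore res = [0, 4, 8, 12, 16].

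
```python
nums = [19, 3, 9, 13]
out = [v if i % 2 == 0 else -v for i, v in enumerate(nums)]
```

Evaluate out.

Step 1: For each (i, v), keep v if i is even, negate if odd:
  i=0 (even): keep 19
  i=1 (odd): negate to -3
  i=2 (even): keep 9
  i=3 (odd): negate to -13
Therefore out = [19, -3, 9, -13].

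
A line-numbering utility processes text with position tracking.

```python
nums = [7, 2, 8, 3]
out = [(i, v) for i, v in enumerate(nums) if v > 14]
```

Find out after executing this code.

Step 1: Filter enumerate([7, 2, 8, 3]) keeping v > 14:
  (0, 7): 7 <= 14, excluded
  (1, 2): 2 <= 14, excluded
  (2, 8): 8 <= 14, excluded
  (3, 3): 3 <= 14, excluded
Therefore out = [].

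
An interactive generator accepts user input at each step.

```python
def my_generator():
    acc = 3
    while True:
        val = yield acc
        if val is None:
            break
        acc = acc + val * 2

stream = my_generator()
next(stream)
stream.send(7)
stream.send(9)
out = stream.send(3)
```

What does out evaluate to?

Step 1: next() -> yield acc=3.
Step 2: send(7) -> val=7, acc = 3 + 7*2 = 17, yield 17.
Step 3: send(9) -> val=9, acc = 17 + 9*2 = 35, yield 35.
Step 4: send(3) -> val=3, acc = 35 + 3*2 = 41, yield 41.
Therefore out = 41.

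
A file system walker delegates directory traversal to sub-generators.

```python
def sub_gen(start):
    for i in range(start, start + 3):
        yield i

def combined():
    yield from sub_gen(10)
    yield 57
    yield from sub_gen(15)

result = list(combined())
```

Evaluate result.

Step 1: combined() delegates to sub_gen(10):
  yield 10
  yield 11
  yield 12
Step 2: yield 57
Step 3: Delegates to sub_gen(15):
  yield 15
  yield 16
  yield 17
Therefore result = [10, 11, 12, 57, 15, 16, 17].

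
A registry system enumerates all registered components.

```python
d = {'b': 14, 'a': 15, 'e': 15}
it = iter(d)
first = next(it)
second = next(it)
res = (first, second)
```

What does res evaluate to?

Step 1: iter(d) iterates over keys: ['b', 'a', 'e'].
Step 2: first = next(it) = 'b', second = next(it) = 'a'.
Therefore res = ('b', 'a').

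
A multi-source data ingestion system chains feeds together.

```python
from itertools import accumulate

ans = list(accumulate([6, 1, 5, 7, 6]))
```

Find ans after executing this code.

Step 1: accumulate computes running sums:
  + 6 = 6
  + 1 = 7
  + 5 = 12
  + 7 = 19
  + 6 = 25
Therefore ans = [6, 7, 12, 19, 25].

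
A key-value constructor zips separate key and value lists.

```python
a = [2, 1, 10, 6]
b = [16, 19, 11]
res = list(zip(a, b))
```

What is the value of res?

Step 1: zip stops at shortest (len(a)=4, len(b)=3):
  Index 0: (2, 16)
  Index 1: (1, 19)
  Index 2: (10, 11)
Step 2: Last element of a (6) has no pair, dropped.
Therefore res = [(2, 16), (1, 19), (10, 11)].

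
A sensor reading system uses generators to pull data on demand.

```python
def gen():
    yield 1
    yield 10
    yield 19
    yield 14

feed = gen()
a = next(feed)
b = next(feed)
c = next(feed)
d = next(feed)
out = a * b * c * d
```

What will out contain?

Step 1: Create generator and consume all values:
  a = next(feed) = 1
  b = next(feed) = 10
  c = next(feed) = 19
  d = next(feed) = 14
Step 2: out = 1 * 10 * 19 * 14 = 2660.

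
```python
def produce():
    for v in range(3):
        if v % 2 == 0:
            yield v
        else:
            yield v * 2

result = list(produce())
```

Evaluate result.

Step 1: For each v in range(3), yield v if even, else v*2:
  v=0 (even): yield 0
  v=1 (odd): yield 1*2 = 2
  v=2 (even): yield 2
Therefore result = [0, 2, 2].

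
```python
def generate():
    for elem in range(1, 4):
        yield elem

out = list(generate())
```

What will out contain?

Step 1: The generator yields each value from range(1, 4).
Step 2: list() consumes all yields: [1, 2, 3].
Therefore out = [1, 2, 3].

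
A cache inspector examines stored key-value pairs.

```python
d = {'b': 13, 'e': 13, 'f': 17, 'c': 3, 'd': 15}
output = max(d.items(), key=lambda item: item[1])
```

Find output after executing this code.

Step 1: Find item with maximum value:
  ('b', 13)
  ('e', 13)
  ('f', 17)
  ('c', 3)
  ('d', 15)
Step 2: Maximum value is 17 at key 'f'.
Therefore output = ('f', 17).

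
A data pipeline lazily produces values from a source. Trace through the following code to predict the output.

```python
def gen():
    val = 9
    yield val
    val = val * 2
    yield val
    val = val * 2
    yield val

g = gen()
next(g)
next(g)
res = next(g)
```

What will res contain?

Step 1: Trace through generator execution:
  Yield 1: val starts at 9, yield 9
  Yield 2: val = 9 * 2 = 18, yield 18
  Yield 3: val = 18 * 2 = 36, yield 36
Step 2: First next() gets 9, second next() gets the second value, third next() yields 36.
Therefore res = 36.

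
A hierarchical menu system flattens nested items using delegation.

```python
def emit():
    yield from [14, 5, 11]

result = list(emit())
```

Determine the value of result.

Step 1: yield from delegates to the iterable, yielding each element.
Step 2: Collected values: [14, 5, 11].
Therefore result = [14, 5, 11].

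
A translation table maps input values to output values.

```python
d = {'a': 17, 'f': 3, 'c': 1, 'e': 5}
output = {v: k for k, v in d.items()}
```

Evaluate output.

Step 1: Invert dict (swap keys and values):
  'a': 17 -> 17: 'a'
  'f': 3 -> 3: 'f'
  'c': 1 -> 1: 'c'
  'e': 5 -> 5: 'e'
Therefore output = {17: 'a', 3: 'f', 1: 'c', 5: 'e'}.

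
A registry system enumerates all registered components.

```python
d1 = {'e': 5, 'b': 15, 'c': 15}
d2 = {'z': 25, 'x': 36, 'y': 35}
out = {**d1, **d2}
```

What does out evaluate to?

Step 1: Merge d1 and d2 (d2 values override on key conflicts).
Step 2: d1 has keys ['e', 'b', 'c'], d2 has keys ['z', 'x', 'y'].
Therefore out = {'e': 5, 'b': 15, 'c': 15, 'z': 25, 'x': 36, 'y': 35}.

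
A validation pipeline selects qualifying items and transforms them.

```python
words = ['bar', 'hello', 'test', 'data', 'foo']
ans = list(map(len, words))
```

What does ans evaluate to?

Step 1: Map len() to each word:
  'bar' -> 3
  'hello' -> 5
  'test' -> 4
  'data' -> 4
  'foo' -> 3
Therefore ans = [3, 5, 4, 4, 3].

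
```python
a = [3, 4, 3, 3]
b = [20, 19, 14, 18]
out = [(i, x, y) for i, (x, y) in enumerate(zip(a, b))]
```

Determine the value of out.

Step 1: enumerate(zip(a, b)) gives index with paired elements:
  i=0: (3, 20)
  i=1: (4, 19)
  i=2: (3, 14)
  i=3: (3, 18)
Therefore out = [(0, 3, 20), (1, 4, 19), (2, 3, 14), (3, 3, 18)].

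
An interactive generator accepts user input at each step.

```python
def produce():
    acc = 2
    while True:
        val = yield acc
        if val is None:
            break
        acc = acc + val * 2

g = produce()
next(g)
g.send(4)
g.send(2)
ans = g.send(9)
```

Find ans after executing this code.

Step 1: next() -> yield acc=2.
Step 2: send(4) -> val=4, acc = 2 + 4*2 = 10, yield 10.
Step 3: send(2) -> val=2, acc = 10 + 2*2 = 14, yield 14.
Step 4: send(9) -> val=9, acc = 14 + 9*2 = 32, yield 32.
Therefore ans = 32.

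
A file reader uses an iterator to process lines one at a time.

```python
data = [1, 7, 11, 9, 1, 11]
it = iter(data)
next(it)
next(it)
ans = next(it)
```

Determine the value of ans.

Step 1: Create iterator over [1, 7, 11, 9, 1, 11].
Step 2: next() consumes 1.
Step 3: next() consumes 7.
Step 4: next() returns 11.
Therefore ans = 11.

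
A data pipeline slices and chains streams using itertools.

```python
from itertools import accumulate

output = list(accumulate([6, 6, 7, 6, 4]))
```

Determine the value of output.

Step 1: accumulate computes running sums:
  + 6 = 6
  + 6 = 12
  + 7 = 19
  + 6 = 25
  + 4 = 29
Therefore output = [6, 12, 19, 25, 29].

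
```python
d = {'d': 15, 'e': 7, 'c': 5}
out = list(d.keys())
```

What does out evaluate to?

Step 1: d.keys() returns the dictionary keys in insertion order.
Therefore out = ['d', 'e', 'c'].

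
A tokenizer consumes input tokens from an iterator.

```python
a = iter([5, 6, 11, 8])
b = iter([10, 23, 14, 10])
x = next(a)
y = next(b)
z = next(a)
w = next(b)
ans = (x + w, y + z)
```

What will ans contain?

Step 1: a iterates [5, 6, 11, 8], b iterates [10, 23, 14, 10].
Step 2: x = next(a) = 5, y = next(b) = 10.
Step 3: z = next(a) = 6, w = next(b) = 23.
Step 4: ans = (5 + 23, 10 + 6) = (28, 16).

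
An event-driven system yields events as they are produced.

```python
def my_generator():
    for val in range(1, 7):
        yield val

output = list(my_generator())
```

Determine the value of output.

Step 1: The generator yields each value from range(1, 7).
Step 2: list() consumes all yields: [1, 2, 3, 4, 5, 6].
Therefore output = [1, 2, 3, 4, 5, 6].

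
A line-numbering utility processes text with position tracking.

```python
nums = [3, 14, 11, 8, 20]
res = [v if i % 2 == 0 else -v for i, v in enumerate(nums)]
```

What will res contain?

Step 1: For each (i, v), keep v if i is even, negate if odd:
  i=0 (even): keep 3
  i=1 (odd): negate to -14
  i=2 (even): keep 11
  i=3 (odd): negate to -8
  i=4 (even): keep 20
Therefore res = [3, -14, 11, -8, 20].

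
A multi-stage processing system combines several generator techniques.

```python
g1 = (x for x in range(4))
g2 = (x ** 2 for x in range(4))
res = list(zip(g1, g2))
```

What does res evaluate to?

Step 1: g1 produces [0, 1, 2, 3].
Step 2: g2 produces [0, 1, 4, 9].
Step 3: zip pairs them: [(0, 0), (1, 1), (2, 4), (3, 9)].
Therefore res = [(0, 0), (1, 1), (2, 4), (3, 9)].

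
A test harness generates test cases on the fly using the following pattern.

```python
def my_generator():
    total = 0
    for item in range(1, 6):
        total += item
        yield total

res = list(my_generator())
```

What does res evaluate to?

Step 1: Generator accumulates running sum:
  item=1: total = 1, yield 1
  item=2: total = 3, yield 3
  item=3: total = 6, yield 6
  item=4: total = 10, yield 10
  item=5: total = 15, yield 15
Therefore res = [1, 3, 6, 10, 15].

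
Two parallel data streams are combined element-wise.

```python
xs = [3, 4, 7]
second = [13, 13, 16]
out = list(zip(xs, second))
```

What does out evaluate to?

Step 1: zip pairs elements at same index:
  Index 0: (3, 13)
  Index 1: (4, 13)
  Index 2: (7, 16)
Therefore out = [(3, 13), (4, 13), (7, 16)].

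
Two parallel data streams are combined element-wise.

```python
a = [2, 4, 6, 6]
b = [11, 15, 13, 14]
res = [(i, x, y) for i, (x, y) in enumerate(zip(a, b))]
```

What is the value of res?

Step 1: enumerate(zip(a, b)) gives index with paired elements:
  i=0: (2, 11)
  i=1: (4, 15)
  i=2: (6, 13)
  i=3: (6, 14)
Therefore res = [(0, 2, 11), (1, 4, 15), (2, 6, 13), (3, 6, 14)].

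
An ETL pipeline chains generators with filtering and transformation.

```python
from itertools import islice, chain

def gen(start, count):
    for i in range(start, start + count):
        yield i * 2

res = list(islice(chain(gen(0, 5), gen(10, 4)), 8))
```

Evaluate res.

Step 1: gen(0, 5) yields [0, 2, 4, 6, 8].
Step 2: gen(10, 4) yields [20, 22, 24, 26].
Step 3: chain concatenates: [0, 2, 4, 6, 8, 20, 22, 24, 26].
Step 4: islice takes first 8: [0, 2, 4, 6, 8, 20, 22, 24].
Therefore res = [0, 2, 4, 6, 8, 20, 22, 24].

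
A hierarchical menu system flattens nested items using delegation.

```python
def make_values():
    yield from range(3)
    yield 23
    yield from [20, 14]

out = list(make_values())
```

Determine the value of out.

Step 1: Trace yields in order:
  yield 0
  yield 1
  yield 2
  yield 23
  yield 20
  yield 14
Therefore out = [0, 1, 2, 23, 20, 14].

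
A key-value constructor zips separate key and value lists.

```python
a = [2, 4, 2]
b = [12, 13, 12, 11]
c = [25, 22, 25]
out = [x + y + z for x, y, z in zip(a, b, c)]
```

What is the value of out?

Step 1: zip three lists (truncates to shortest, len=3):
  2 + 12 + 25 = 39
  4 + 13 + 22 = 39
  2 + 12 + 25 = 39
Therefore out = [39, 39, 39].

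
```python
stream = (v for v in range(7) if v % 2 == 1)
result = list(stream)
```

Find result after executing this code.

Step 1: Filter range(7) keeping only odd values:
  v=0: even, excluded
  v=1: odd, included
  v=2: even, excluded
  v=3: odd, included
  v=4: even, excluded
  v=5: odd, included
  v=6: even, excluded
Therefore result = [1, 3, 5].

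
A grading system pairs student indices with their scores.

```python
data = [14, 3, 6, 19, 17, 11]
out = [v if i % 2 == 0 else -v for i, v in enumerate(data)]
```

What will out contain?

Step 1: For each (i, v), keep v if i is even, negate if odd:
  i=0 (even): keep 14
  i=1 (odd): negate to -3
  i=2 (even): keep 6
  i=3 (odd): negate to -19
  i=4 (even): keep 17
  i=5 (odd): negate to -11
Therefore out = [14, -3, 6, -19, 17, -11].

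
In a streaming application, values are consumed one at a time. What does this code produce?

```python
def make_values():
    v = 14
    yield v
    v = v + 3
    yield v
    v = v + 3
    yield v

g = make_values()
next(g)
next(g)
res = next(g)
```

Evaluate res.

Step 1: Trace through generator execution:
  Yield 1: v starts at 14, yield 14
  Yield 2: v = 14 + 3 = 17, yield 17
  Yield 3: v = 17 + 3 = 20, yield 20
Step 2: First next() gets 14, second next() gets the second value, third next() yields 20.
Therefore res = 20.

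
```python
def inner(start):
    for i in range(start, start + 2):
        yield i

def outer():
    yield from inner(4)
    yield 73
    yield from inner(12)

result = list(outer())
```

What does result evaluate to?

Step 1: outer() delegates to inner(4):
  yield 4
  yield 5
Step 2: yield 73
Step 3: Delegates to inner(12):
  yield 12
  yield 13
Therefore result = [4, 5, 73, 12, 13].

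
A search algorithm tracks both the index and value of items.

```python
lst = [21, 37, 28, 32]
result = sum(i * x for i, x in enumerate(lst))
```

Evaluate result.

Step 1: Compute i * x for each (i, x) in enumerate([21, 37, 28, 32]):
  i=0, x=21: 0*21 = 0
  i=1, x=37: 1*37 = 37
  i=2, x=28: 2*28 = 56
  i=3, x=32: 3*32 = 96
Step 2: sum = 0 + 37 + 56 + 96 = 189.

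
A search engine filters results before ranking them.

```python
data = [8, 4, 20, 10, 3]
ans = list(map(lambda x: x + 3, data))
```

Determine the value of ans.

Step 1: Apply lambda x: x + 3 to each element:
  8 -> 11
  4 -> 7
  20 -> 23
  10 -> 13
  3 -> 6
Therefore ans = [11, 7, 23, 13, 6].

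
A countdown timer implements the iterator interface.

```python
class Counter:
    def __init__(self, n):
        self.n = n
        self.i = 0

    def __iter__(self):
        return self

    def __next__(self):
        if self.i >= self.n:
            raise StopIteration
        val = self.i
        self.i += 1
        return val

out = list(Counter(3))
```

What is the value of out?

Step 1: Counter(3) creates an iterator counting 0 to 2.
Step 2: list() consumes all values: [0, 1, 2].
Therefore out = [0, 1, 2].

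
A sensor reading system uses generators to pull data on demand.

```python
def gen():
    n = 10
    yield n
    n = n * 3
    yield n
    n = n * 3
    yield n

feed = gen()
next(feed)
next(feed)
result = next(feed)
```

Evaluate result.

Step 1: Trace through generator execution:
  Yield 1: n starts at 10, yield 10
  Yield 2: n = 10 * 3 = 30, yield 30
  Yield 3: n = 30 * 3 = 90, yield 90
Step 2: First next() gets 10, second next() gets the second value, third next() yields 90.
Therefore result = 90.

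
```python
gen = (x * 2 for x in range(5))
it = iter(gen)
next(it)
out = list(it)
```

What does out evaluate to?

Step 1: Generator produces [0, 2, 4, 6, 8].
Step 2: next(it) consumes first element (0).
Step 3: list(it) collects remaining: [2, 4, 6, 8].
Therefore out = [2, 4, 6, 8].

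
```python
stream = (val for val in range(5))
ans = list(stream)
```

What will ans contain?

Step 1: Generator expression iterates range(5): [0, 1, 2, 3, 4].
Step 2: list() collects all values.
Therefore ans = [0, 1, 2, 3, 4].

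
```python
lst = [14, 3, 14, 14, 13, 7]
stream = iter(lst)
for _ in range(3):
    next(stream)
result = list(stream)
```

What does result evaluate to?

Step 1: Create iterator over [14, 3, 14, 14, 13, 7].
Step 2: Advance 3 positions (consuming [14, 3, 14]).
Step 3: list() collects remaining elements: [14, 13, 7].
Therefore result = [14, 13, 7].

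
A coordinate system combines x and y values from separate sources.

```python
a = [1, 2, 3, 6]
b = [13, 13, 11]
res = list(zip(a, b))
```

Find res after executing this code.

Step 1: zip stops at shortest (len(a)=4, len(b)=3):
  Index 0: (1, 13)
  Index 1: (2, 13)
  Index 2: (3, 11)
Step 2: Last element of a (6) has no pair, dropped.
Therefore res = [(1, 13), (2, 13), (3, 11)].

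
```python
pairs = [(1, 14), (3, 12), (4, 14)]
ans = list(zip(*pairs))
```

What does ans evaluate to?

Step 1: zip(*pairs) transposes: unzips [(1, 14), (3, 12), (4, 14)] into separate sequences.
Step 2: First elements: (1, 3, 4), second elements: (14, 12, 14).
Therefore ans = [(1, 3, 4), (14, 12, 14)].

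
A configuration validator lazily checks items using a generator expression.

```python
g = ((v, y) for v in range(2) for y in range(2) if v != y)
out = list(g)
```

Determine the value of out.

Step 1: Nested generator over range(2) x range(2) where v != y:
  (0, 0): excluded (v == y)
  (0, 1): included
  (1, 0): included
  (1, 1): excluded (v == y)
Therefore out = [(0, 1), (1, 0)].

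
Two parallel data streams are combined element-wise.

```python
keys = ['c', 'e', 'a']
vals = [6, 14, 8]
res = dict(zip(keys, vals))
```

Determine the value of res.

Step 1: zip pairs keys with values:
  'c' -> 6
  'e' -> 14
  'a' -> 8
Therefore res = {'c': 6, 'e': 14, 'a': 8}.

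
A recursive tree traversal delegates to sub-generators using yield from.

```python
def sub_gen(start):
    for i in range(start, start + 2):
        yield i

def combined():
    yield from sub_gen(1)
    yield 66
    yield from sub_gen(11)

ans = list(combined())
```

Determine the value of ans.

Step 1: combined() delegates to sub_gen(1):
  yield 1
  yield 2
Step 2: yield 66
Step 3: Delegates to sub_gen(11):
  yield 11
  yield 12
Therefore ans = [1, 2, 66, 11, 12].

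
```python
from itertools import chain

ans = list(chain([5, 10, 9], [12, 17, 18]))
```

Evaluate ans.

Step 1: chain() concatenates iterables: [5, 10, 9] + [12, 17, 18].
Therefore ans = [5, 10, 9, 12, 17, 18].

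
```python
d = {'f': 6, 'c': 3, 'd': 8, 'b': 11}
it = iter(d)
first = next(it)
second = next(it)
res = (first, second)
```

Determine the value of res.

Step 1: iter(d) iterates over keys: ['f', 'c', 'd', 'b'].
Step 2: first = next(it) = 'f', second = next(it) = 'c'.
Therefore res = ('f', 'c').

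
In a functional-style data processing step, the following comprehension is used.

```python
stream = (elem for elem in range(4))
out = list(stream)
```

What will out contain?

Step 1: Generator expression iterates range(4): [0, 1, 2, 3].
Step 2: list() collects all values.
Therefore out = [0, 1, 2, 3].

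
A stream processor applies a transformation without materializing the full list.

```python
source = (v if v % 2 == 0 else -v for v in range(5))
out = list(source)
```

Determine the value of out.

Step 1: For each v in range(5), yield v if even, else -v:
  v=0: even, yield 0
  v=1: odd, yield -1
  v=2: even, yield 2
  v=3: odd, yield -3
  v=4: even, yield 4
Therefore out = [0, -1, 2, -3, 4].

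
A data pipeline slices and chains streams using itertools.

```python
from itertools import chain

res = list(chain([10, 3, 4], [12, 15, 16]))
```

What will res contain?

Step 1: chain() concatenates iterables: [10, 3, 4] + [12, 15, 16].
Therefore res = [10, 3, 4, 12, 15, 16].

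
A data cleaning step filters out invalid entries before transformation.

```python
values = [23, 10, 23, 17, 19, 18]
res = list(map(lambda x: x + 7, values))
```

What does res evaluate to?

Step 1: Apply lambda x: x + 7 to each element:
  23 -> 30
  10 -> 17
  23 -> 30
  17 -> 24
  19 -> 26
  18 -> 25
Therefore res = [30, 17, 30, 24, 26, 25].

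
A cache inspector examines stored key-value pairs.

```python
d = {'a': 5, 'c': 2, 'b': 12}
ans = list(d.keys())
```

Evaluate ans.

Step 1: d.keys() returns the dictionary keys in insertion order.
Therefore ans = ['a', 'c', 'b'].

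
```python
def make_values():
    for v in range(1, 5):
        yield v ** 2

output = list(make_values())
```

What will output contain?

Step 1: For each v in range(1, 5), yield v**2:
  v=1: yield 1**2 = 1
  v=2: yield 2**2 = 4
  v=3: yield 3**2 = 9
  v=4: yield 4**2 = 16
Therefore output = [1, 4, 9, 16].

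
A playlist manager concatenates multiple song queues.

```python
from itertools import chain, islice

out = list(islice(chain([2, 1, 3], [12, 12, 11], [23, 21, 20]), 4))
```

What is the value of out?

Step 1: chain([2, 1, 3], [12, 12, 11], [23, 21, 20]) = [2, 1, 3, 12, 12, 11, 23, 21, 20].
Step 2: islice takes first 4 elements: [2, 1, 3, 12].
Therefore out = [2, 1, 3, 12].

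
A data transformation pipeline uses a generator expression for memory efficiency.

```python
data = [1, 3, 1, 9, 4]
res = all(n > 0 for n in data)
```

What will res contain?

Step 1: Check n > 0 for each element in [1, 3, 1, 9, 4]:
  1 > 0: True
  3 > 0: True
  1 > 0: True
  9 > 0: True
  4 > 0: True
Step 2: all() returns True.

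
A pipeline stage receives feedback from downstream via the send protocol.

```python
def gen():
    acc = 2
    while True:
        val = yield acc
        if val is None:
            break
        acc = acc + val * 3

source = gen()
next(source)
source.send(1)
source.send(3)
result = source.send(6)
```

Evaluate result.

Step 1: next() -> yield acc=2.
Step 2: send(1) -> val=1, acc = 2 + 1*3 = 5, yield 5.
Step 3: send(3) -> val=3, acc = 5 + 3*3 = 14, yield 14.
Step 4: send(6) -> val=6, acc = 14 + 6*3 = 32, yield 32.
Therefore result = 32.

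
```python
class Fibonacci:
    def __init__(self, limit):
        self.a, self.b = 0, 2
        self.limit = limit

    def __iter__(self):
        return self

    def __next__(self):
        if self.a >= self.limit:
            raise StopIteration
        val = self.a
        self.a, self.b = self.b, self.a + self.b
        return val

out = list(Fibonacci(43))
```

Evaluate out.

Step 1: Fibonacci-like sequence (a=0, b=2) until >= 43:
  Yield 0, then a,b = 2,2
  Yield 2, then a,b = 2,4
  Yield 2, then a,b = 4,6
  Yield 4, then a,b = 6,10
  Yield 6, then a,b = 10,16
  Yield 10, then a,b = 16,26
  Yield 16, then a,b = 26,42
  Yield 26, then a,b = 42,68
  Yield 42, then a,b = 68,110
Step 2: 68 >= 43, stop.
Therefore out = [0, 2, 2, 4, 6, 10, 16, 26, 42].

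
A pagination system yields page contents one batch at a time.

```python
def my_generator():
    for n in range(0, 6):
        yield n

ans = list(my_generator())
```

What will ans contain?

Step 1: The generator yields each value from range(0, 6).
Step 2: list() consumes all yields: [0, 1, 2, 3, 4, 5].
Therefore ans = [0, 1, 2, 3, 4, 5].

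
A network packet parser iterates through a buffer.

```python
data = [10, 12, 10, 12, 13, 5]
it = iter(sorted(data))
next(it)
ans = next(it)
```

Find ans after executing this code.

Step 1: sorted([10, 12, 10, 12, 13, 5]) = [5, 10, 10, 12, 12, 13].
Step 2: Create iterator and skip 1 elements.
Step 3: next() returns 10.
Therefore ans = 10.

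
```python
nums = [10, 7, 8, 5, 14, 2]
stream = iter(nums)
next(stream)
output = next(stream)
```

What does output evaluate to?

Step 1: Create iterator over [10, 7, 8, 5, 14, 2].
Step 2: next() consumes 10.
Step 3: next() returns 7.
Therefore output = 7.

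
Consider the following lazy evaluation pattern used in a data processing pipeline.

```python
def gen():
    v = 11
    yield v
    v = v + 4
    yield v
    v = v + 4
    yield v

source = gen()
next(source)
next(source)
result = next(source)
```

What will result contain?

Step 1: Trace through generator execution:
  Yield 1: v starts at 11, yield 11
  Yield 2: v = 11 + 4 = 15, yield 15
  Yield 3: v = 15 + 4 = 19, yield 19
Step 2: First next() gets 11, second next() gets the second value, third next() yields 19.
Therefore result = 19.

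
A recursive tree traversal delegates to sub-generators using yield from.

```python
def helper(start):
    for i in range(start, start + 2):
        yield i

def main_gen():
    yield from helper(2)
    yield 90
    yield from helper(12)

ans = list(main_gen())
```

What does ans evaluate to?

Step 1: main_gen() delegates to helper(2):
  yield 2
  yield 3
Step 2: yield 90
Step 3: Delegates to helper(12):
  yield 12
  yield 13
Therefore ans = [2, 3, 90, 12, 13].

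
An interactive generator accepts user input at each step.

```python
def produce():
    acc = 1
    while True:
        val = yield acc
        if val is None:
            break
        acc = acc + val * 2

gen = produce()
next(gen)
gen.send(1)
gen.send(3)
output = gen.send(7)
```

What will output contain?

Step 1: next() -> yield acc=1.
Step 2: send(1) -> val=1, acc = 1 + 1*2 = 3, yield 3.
Step 3: send(3) -> val=3, acc = 3 + 3*2 = 9, yield 9.
Step 4: send(7) -> val=7, acc = 9 + 7*2 = 23, yield 23.
Therefore output = 23.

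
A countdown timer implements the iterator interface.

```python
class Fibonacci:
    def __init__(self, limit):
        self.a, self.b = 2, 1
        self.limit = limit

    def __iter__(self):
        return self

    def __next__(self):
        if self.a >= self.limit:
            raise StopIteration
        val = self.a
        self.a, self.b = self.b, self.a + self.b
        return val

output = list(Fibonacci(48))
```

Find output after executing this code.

Step 1: Fibonacci-like sequence (a=2, b=1) until >= 48:
  Yield 2, then a,b = 1,3
  Yield 1, then a,b = 3,4
  Yield 3, then a,b = 4,7
  Yield 4, then a,b = 7,11
  Yield 7, then a,b = 11,18
  Yield 11, then a,b = 18,29
  Yield 18, then a,b = 29,47
  Yield 29, then a,b = 47,76
  Yield 47, then a,b = 76,123
Step 2: 76 >= 48, stop.
Therefore output = [2, 1, 3, 4, 7, 11, 18, 29, 47].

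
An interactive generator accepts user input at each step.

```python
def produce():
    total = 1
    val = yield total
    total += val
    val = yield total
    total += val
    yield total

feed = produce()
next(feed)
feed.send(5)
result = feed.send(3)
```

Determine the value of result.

Step 1: next() -> yield total=1.
Step 2: send(5) -> val=5, total = 1+5 = 6, yield 6.
Step 3: send(3) -> val=3, total = 6+3 = 9, yield 9.
Therefore result = 9.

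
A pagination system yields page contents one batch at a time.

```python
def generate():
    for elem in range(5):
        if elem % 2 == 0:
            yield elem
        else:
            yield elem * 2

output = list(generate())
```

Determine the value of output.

Step 1: For each elem in range(5), yield elem if even, else elem*2:
  elem=0 (even): yield 0
  elem=1 (odd): yield 1*2 = 2
  elem=2 (even): yield 2
  elem=3 (odd): yield 3*2 = 6
  elem=4 (even): yield 4
Therefore output = [0, 2, 2, 6, 4].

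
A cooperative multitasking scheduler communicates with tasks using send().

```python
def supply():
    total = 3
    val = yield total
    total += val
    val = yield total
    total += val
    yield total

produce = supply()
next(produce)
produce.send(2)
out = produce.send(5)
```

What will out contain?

Step 1: next() -> yield total=3.
Step 2: send(2) -> val=2, total = 3+2 = 5, yield 5.
Step 3: send(5) -> val=5, total = 5+5 = 10, yield 10.
Therefore out = 10.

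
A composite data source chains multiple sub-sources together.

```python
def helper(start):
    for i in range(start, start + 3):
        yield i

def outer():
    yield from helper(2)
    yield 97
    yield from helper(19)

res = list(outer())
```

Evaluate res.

Step 1: outer() delegates to helper(2):
  yield 2
  yield 3
  yield 4
Step 2: yield 97
Step 3: Delegates to helper(19):
  yield 19
  yield 20
  yield 21
Therefore res = [2, 3, 4, 97, 19, 20, 21].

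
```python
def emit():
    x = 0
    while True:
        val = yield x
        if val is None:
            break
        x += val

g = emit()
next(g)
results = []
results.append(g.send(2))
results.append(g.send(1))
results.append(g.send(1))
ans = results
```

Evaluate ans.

Step 1: next(g) -> yield 0.
Step 2: send(2) -> x = 2, yield 2.
Step 3: send(1) -> x = 3, yield 3.
Step 4: send(1) -> x = 4, yield 4.
Therefore ans = [2, 3, 4].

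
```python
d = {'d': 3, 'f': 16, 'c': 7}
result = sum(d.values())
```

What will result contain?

Step 1: d.values() = [3, 16, 7].
Step 2: sum = 26.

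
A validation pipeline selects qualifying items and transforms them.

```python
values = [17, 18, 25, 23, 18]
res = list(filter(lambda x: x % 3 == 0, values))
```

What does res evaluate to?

Step 1: Filter elements divisible by 3:
  17 % 3 = 2: removed
  18 % 3 = 0: kept
  25 % 3 = 1: removed
  23 % 3 = 2: removed
  18 % 3 = 0: kept
Therefore res = [18, 18].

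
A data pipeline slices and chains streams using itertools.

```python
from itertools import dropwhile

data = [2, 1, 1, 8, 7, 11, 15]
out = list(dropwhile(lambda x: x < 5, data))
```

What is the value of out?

Step 1: dropwhile drops elements while < 5:
  2 < 5: dropped
  1 < 5: dropped
  1 < 5: dropped
  8: kept (dropping stopped)
Step 2: Remaining elements kept regardless of condition.
Therefore out = [8, 7, 11, 15].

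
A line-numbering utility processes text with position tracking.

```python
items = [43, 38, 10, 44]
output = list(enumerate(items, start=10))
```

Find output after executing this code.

Step 1: enumerate with start=10:
  (10, 43)
  (11, 38)
  (12, 10)
  (13, 44)
Therefore output = [(10, 43), (11, 38), (12, 10), (13, 44)].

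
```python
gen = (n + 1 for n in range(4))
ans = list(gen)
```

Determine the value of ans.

Step 1: For each n in range(4), compute n+1:
  n=0: 0+1 = 1
  n=1: 1+1 = 2
  n=2: 2+1 = 3
  n=3: 3+1 = 4
Therefore ans = [1, 2, 3, 4].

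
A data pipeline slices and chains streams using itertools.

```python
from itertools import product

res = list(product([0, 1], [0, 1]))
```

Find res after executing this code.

Step 1: product([0, 1], [0, 1]) gives all pairs:
  (0, 0)
  (0, 1)
  (1, 0)
  (1, 1)
Therefore res = [(0, 0), (0, 1), (1, 0), (1, 1)].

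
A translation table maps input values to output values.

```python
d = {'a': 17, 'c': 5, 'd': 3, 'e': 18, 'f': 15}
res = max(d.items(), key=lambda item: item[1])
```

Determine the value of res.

Step 1: Find item with maximum value:
  ('a', 17)
  ('c', 5)
  ('d', 3)
  ('e', 18)
  ('f', 15)
Step 2: Maximum value is 18 at key 'e'.
Therefore res = ('e', 18).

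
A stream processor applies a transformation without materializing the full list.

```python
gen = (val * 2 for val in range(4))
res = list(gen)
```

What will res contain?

Step 1: For each val in range(4), compute val*2:
  val=0: 0*2 = 0
  val=1: 1*2 = 2
  val=2: 2*2 = 4
  val=3: 3*2 = 6
Therefore res = [0, 2, 4, 6].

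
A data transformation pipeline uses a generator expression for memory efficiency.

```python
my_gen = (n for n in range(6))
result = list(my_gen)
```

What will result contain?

Step 1: Generator expression iterates range(6): [0, 1, 2, 3, 4, 5].
Step 2: list() collects all values.
Therefore result = [0, 1, 2, 3, 4, 5].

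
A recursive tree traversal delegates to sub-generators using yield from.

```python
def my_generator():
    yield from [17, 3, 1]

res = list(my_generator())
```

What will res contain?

Step 1: yield from delegates to the iterable, yielding each element.
Step 2: Collected values: [17, 3, 1].
Therefore res = [17, 3, 1].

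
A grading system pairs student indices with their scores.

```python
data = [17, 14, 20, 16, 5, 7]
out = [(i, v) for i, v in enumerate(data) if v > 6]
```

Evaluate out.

Step 1: Filter enumerate([17, 14, 20, 16, 5, 7]) keeping v > 6:
  (0, 17): 17 > 6, included
  (1, 14): 14 > 6, included
  (2, 20): 20 > 6, included
  (3, 16): 16 > 6, included
  (4, 5): 5 <= 6, excluded
  (5, 7): 7 > 6, included
Therefore out = [(0, 17), (1, 14), (2, 20), (3, 16), (5, 7)].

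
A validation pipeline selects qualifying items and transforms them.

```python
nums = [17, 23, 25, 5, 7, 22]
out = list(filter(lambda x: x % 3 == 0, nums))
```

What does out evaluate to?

Step 1: Filter elements divisible by 3:
  17 % 3 = 2: removed
  23 % 3 = 2: removed
  25 % 3 = 1: removed
  5 % 3 = 2: removed
  7 % 3 = 1: removed
  22 % 3 = 1: removed
Therefore out = [].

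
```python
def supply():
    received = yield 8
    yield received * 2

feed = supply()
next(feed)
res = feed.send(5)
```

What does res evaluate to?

Step 1: next(feed) advances to first yield, producing 8.
Step 2: send(5) resumes, received = 5.
Step 3: yield received * 2 = 5 * 2 = 10.
Therefore res = 10.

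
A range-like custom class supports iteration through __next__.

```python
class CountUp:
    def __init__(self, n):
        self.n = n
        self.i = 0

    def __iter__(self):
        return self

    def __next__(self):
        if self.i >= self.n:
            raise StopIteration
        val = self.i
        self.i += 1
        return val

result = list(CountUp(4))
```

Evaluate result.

Step 1: CountUp(4) creates an iterator counting 0 to 3.
Step 2: list() consumes all values: [0, 1, 2, 3].
Therefore result = [0, 1, 2, 3].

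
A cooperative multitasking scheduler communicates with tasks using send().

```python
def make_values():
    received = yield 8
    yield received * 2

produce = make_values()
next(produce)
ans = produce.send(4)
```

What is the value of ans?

Step 1: next(produce) advances to first yield, producing 8.
Step 2: send(4) resumes, received = 4.
Step 3: yield received * 2 = 4 * 2 = 8.
Therefore ans = 8.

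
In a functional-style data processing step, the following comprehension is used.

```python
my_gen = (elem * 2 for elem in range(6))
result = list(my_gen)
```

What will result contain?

Step 1: For each elem in range(6), compute elem*2:
  elem=0: 0*2 = 0
  elem=1: 1*2 = 2
  elem=2: 2*2 = 4
  elem=3: 3*2 = 6
  elem=4: 4*2 = 8
  elem=5: 5*2 = 10
Therefore result = [0, 2, 4, 6, 8, 10].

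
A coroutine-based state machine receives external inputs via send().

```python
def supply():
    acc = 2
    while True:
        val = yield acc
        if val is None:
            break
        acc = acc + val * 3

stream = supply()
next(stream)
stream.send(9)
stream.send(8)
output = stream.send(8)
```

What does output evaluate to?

Step 1: next() -> yield acc=2.
Step 2: send(9) -> val=9, acc = 2 + 9*3 = 29, yield 29.
Step 3: send(8) -> val=8, acc = 29 + 8*3 = 53, yield 53.
Step 4: send(8) -> val=8, acc = 53 + 8*3 = 77, yield 77.
Therefore output = 77.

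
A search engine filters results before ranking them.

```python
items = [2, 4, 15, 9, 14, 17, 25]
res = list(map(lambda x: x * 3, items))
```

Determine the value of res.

Step 1: Apply lambda x: x * 3 to each element:
  2 -> 6
  4 -> 12
  15 -> 45
  9 -> 27
  14 -> 42
  17 -> 51
  25 -> 75
Therefore res = [6, 12, 45, 27, 42, 51, 75].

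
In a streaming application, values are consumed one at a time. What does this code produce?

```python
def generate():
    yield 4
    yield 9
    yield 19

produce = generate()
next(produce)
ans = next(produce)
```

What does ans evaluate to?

Step 1: generate() creates a generator.
Step 2: next(produce) yields 4 (consumed and discarded).
Step 3: next(produce) yields 9, assigned to ans.
Therefore ans = 9.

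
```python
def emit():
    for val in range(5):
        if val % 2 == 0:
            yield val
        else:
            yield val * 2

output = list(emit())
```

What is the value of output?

Step 1: For each val in range(5), yield val if even, else val*2:
  val=0 (even): yield 0
  val=1 (odd): yield 1*2 = 2
  val=2 (even): yield 2
  val=3 (odd): yield 3*2 = 6
  val=4 (even): yield 4
Therefore output = [0, 2, 2, 6, 4].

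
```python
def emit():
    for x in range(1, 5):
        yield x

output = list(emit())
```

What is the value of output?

Step 1: The generator yields each value from range(1, 5).
Step 2: list() consumes all yields: [1, 2, 3, 4].
Therefore output = [1, 2, 3, 4].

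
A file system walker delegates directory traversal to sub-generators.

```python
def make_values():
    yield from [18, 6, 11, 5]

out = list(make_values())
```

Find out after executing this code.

Step 1: yield from delegates to the iterable, yielding each element.
Step 2: Collected values: [18, 6, 11, 5].
Therefore out = [18, 6, 11, 5].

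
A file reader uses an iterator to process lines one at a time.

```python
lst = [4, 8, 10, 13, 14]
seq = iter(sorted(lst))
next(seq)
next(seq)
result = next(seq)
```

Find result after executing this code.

Step 1: sorted([4, 8, 10, 13, 14]) = [4, 8, 10, 13, 14].
Step 2: Create iterator and skip 2 elements.
Step 3: next() returns 10.
Therefore result = 10.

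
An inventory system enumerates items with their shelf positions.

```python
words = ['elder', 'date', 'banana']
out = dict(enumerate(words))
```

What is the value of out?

Step 1: enumerate pairs indices with words:
  0 -> 'elder'
  1 -> 'date'
  2 -> 'banana'
Therefore out = {0: 'elder', 1: 'date', 2: 'banana'}.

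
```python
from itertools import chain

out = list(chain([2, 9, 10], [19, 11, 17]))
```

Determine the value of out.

Step 1: chain() concatenates iterables: [2, 9, 10] + [19, 11, 17].
Therefore out = [2, 9, 10, 19, 11, 17].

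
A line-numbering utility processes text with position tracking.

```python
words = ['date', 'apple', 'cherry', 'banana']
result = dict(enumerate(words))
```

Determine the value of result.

Step 1: enumerate pairs indices with words:
  0 -> 'date'
  1 -> 'apple'
  2 -> 'cherry'
  3 -> 'banana'
Therefore result = {0: 'date', 1: 'apple', 2: 'cherry', 3: 'banana'}.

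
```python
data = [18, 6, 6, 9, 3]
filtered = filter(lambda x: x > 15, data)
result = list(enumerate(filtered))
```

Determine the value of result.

Step 1: Filter [18, 6, 6, 9, 3] for > 15: [18].
Step 2: enumerate re-indexes from 0: [(0, 18)].
Therefore result = [(0, 18)].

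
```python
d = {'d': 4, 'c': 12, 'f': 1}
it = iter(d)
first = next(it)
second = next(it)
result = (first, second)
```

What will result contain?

Step 1: iter(d) iterates over keys: ['d', 'c', 'f'].
Step 2: first = next(it) = 'd', second = next(it) = 'c'.
Therefore result = ('d', 'c').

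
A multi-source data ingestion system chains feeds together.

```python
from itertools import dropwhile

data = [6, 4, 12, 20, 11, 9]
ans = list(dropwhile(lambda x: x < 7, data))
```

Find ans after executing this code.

Step 1: dropwhile drops elements while < 7:
  6 < 7: dropped
  4 < 7: dropped
  12: kept (dropping stopped)
Step 2: Remaining elements kept regardless of condition.
Therefore ans = [12, 20, 11, 9].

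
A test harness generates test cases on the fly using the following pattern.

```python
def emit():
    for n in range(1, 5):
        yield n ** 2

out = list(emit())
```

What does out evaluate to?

Step 1: For each n in range(1, 5), yield n**2:
  n=1: yield 1**2 = 1
  n=2: yield 2**2 = 4
  n=3: yield 3**2 = 9
  n=4: yield 4**2 = 16
Therefore out = [1, 4, 9, 16].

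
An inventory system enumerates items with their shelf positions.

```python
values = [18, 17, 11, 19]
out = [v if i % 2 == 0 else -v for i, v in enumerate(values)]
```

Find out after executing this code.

Step 1: For each (i, v), keep v if i is even, negate if odd:
  i=0 (even): keep 18
  i=1 (odd): negate to -17
  i=2 (even): keep 11
  i=3 (odd): negate to -19
Therefore out = [18, -17, 11, -19].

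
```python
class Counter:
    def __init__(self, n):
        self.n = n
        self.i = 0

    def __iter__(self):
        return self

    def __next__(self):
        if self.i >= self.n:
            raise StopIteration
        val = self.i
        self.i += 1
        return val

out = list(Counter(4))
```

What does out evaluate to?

Step 1: Counter(4) creates an iterator counting 0 to 3.
Step 2: list() consumes all values: [0, 1, 2, 3].
Therefore out = [0, 1, 2, 3].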